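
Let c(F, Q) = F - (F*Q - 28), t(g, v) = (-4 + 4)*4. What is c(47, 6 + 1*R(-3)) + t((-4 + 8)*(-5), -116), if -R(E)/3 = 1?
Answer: -66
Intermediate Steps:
t(g, v) = 0 (t(g, v) = 0*4 = 0)
R(E) = -3 (R(E) = -3*1 = -3)
c(F, Q) = 28 + F - F*Q (c(F, Q) = F - (-28 + F*Q) = F + (28 - F*Q) = 28 + F - F*Q)
c(47, 6 + 1*R(-3)) + t((-4 + 8)*(-5), -116) = (28 + 47 - 1*47*(6 + 1*(-3))) + 0 = (28 + 47 - 1*47*(6 - 3)) + 0 = (28 + 47 - 1*47*3) + 0 = (28 + 47 - 141) + 0 = -66 + 0 = -66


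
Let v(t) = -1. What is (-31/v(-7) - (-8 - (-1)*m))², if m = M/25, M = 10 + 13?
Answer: 906304/625 ≈ 1450.1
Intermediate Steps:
M = 23
m = 23/25 ≈ 0.92000
(-31/v(-7) - (-8 - (-1)*m))² = (-31/(-1) - (-8 - (-1)*23/25))² = (-31*(-1) - (-8 - 1*(-23/25)))² = (31 - (-8 + 23/25))² = (31 - 1*(-177/25))² = (31 + 177/25)² = (952/25)² = 906304/625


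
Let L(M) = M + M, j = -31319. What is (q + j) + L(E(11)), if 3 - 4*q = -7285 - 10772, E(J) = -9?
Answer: -26822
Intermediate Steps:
L(M) = 2*M
q = 4515 (q = 3/4 - (-7285 - 10772)/4 = 3/4 - 1/4*(-18057) = 3/4 + 18057/4 = 4515)
(q + j) + L(E(11)) = (4515 - 31319) + 2*(-9) = -26804 - 18 = -26822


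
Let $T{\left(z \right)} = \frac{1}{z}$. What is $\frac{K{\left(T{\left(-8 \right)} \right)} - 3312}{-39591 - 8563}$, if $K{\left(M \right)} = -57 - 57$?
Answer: $\frac{1713}{24077} \approx 0.071147$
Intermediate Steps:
$K{\left(M \right)} = -114$ ($K{\left(M \right)} = -57 - 57 = -114$)
$\frac{K{\left(T{\left(-8 \right)} \right)} - 3312}{-39591 - 8563} = \frac{-114 - 3312}{-39591 - 8563} = - \frac{3426}{-48154} = \left(-3426\right) \left(- \frac{1}{48154}\right) = \frac{1713}{24077}$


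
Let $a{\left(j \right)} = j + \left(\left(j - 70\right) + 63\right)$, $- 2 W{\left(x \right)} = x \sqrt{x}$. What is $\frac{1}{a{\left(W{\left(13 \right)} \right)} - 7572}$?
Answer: $- \frac{583}{4418388} + \frac{\sqrt{13}}{4418388} \approx -0.00013113$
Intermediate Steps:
$W{\left(x \right)} = - \frac{x^{\frac{3}{2}}}{2}$ ($W{\left(x \right)} = - \frac{x \sqrt{x}}{2} = - \frac{x^{\frac{3}{2}}}{2}$)
$a{\left(j \right)} = -7 + 2 j$ ($a{\left(j \right)} = j + \left(\left(-70 + j\right) + 63\right) = j + \left(-7 + j\right) = -7 + 2 j$)
$\frac{1}{a{\left(W{\left(13 \right)} \right)} - 7572} = \frac{1}{\left(-7 + 2 \left(- \frac{13^{\frac{3}{2}}}{2}\right)\right) - 7572} = \frac{1}{\left(-7 + 2 \left(- \frac{13 \sqrt{13}}{2}\right)\right) - 7572} = \frac{1}{\left(-7 - 13 \sqrt{13}\right) - 7572} = \frac{1}{-7579 - 13 \sqrt{13}}$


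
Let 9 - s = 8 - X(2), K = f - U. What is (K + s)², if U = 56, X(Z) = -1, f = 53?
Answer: 9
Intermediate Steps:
K = -3 (K = 53 - 1*56 = 53 - 56 = -3)
s = 0 (s = 9 - (8 - 1*(-1)) = 9 - (8 + 1) = 9 - 1*9 = 9 - 9 = 0)
(K + s)² = (-3 + 0)² = (-3)² = 9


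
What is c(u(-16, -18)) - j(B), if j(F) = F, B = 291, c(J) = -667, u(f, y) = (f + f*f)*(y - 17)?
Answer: -958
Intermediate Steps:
u(f, y) = (-17 + y)*(f + f²) (u(f, y) = (f + f²)*(-17 + y) = (-17 + y)*(f + f²))
c(u(-16, -18)) - j(B) = -667 - 1*291 = -667 - 291 = -958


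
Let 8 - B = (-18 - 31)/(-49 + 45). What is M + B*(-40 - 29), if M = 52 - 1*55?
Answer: 1161/4 ≈ 290.25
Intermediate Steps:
B = -17/4 (B = 8 - (-18 - 31)/(-49 + 45) = 8 - (-49)/(-4) = 8 - (-49)*(-1)/4 = 8 - 1*49/4 = 8 - 49/4 = -17/4 ≈ -4.2500)
M = -3 (M = 52 - 55 = -3)
M + B*(-40 - 29) = -3 - 17*(-40 - 29)/4 = -3 - 17/4*(-69) = -3 + 1173/4 = 1161/4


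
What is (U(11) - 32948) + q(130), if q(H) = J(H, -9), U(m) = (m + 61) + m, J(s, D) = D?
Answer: -32874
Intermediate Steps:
U(m) = 61 + 2*m (U(m) = (61 + m) + m = 61 + 2*m)
q(H) = -9
(U(11) - 32948) + q(130) = ((61 + 2*11) - 32948) - 9 = ((61 + 22) - 32948) - 9 = (83 - 32948) - 9 = -32865 - 9 = -32874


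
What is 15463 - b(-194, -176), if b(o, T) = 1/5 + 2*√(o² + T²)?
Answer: 77314/5 - 4*√17153 ≈ 14939.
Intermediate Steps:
b(o, T) = ⅕ + 2*√(T² + o²)
15463 - b(-194, -176) = 15463 - (⅕ + 2*√((-176)² + (-194)²)) = 15463 - (⅕ + 2*√(30976 + 37636)) = 15463 - (⅕ + 2*√68612) = 15463 - (⅕ + 2*(2*√17153)) = 15463 - (⅕ + 4*√17153) = 15463 + (-⅕ - 4*√17153) = 77314/5 - 4*√17153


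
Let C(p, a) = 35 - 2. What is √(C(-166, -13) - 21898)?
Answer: I*√21865 ≈ 147.87*I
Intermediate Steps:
C(p, a) = 33
√(C(-166, -13) - 21898) = √(33 - 21898) = √(-21865) = I*√21865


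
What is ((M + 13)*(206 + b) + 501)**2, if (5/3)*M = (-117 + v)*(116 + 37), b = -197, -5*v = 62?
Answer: 7061280492249/625 ≈ 1.1298e+10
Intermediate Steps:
v = -62/5 (v = -1/5*62 = -62/5 ≈ -12.400)
M = -296973/25 (M = 3*((-117 - 62/5)*(116 + 37))/5 = 3*(-647/5*153)/5 = (3/5)*(-98991/5) = -296973/25 ≈ -11879.)
((M + 13)*(206 + b) + 501)**2 = ((-296973/25 + 13)*(206 - 197) + 501)**2 = (-296648/25*9 + 501)**2 = (-2669832/25 + 501)**2 = (-2657307/25)**2 = 7061280492249/625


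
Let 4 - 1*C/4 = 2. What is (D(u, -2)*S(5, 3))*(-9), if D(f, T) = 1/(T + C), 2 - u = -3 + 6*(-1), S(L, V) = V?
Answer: -9/2 ≈ -4.5000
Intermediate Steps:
C = 8 (C = 16 - 4*2 = 16 - 8 = 8)
u = 11 (u = 2 - (-3 + 6*(-1)) = 2 - (-3 - 6) = 2 - 1*(-9) = 2 + 9 = 11)
D(f, T) = 1/(8 + T) (D(f, T) = 1/(T + 8) = 1/(8 + T))
(D(u, -2)*S(5, 3))*(-9) = (3/(8 - 2))*(-9) = (3/6)*(-9) = ((⅙)*3)*(-9) = (½)*(-9) = -9/2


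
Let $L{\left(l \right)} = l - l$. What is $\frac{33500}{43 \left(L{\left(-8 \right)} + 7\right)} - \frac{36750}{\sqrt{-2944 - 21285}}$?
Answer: $\frac{33500}{301} + \frac{36750 i \sqrt{24229}}{24229} \approx 111.3 + 236.1 i$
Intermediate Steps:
$L{\left(l \right)} = 0$
$\frac{33500}{43 \left(L{\left(-8 \right)} + 7\right)} - \frac{36750}{\sqrt{-2944 - 21285}} = \frac{33500}{43 \left(0 + 7\right)} - \frac{36750}{\sqrt{-2944 - 21285}} = \frac{33500}{43 \cdot 7} - \frac{36750}{\sqrt{-24229}} = \frac{33500}{301} - \frac{36750}{i \sqrt{24229}} = 33500 \cdot \frac{1}{301} - 36750 \left(- \frac{i \sqrt{24229}}{24229}\right) = \frac{33500}{301} + \frac{36750 i \sqrt{24229}}{24229}$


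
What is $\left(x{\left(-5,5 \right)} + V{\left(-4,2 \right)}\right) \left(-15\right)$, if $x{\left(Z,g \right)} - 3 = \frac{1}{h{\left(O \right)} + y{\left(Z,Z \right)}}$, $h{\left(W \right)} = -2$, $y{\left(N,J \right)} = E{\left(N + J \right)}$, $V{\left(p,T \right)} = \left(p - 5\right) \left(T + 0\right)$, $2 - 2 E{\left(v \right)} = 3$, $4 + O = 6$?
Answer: $231$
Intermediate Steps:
$O = 2$ ($O = -4 + 6 = 2$)
$E{\left(v \right)} = - \frac{1}{2}$ ($E{\left(v \right)} = 1 - \frac{3}{2} = - \frac{1}{2}$)
$V{\left(p,T \right)} = T \left(-5 + p\right)$ ($V{\left(p,T \right)} = \left(-5 + p\right) T = T \left(-5 + p\right)$)
$y{\left(N,J \right)} = - \frac{1}{2}$
$x{\left(Z,g \right)} = \frac{13}{5}$ ($x{\left(Z,g \right)} = 3 + \frac{1}{-2 - \frac{1}{2}} = 3 + \frac{1}{- \frac{5}{2}} = 3 - \frac{2}{5} = \frac{13}{5}$)
$\left(x{\left(-5,5 \right)} + V{\left(-4,2 \right)}\right) \left(-15\right) = \left(\frac{13}{5} + 2 \left(-5 - 4\right)\right) \left(-15\right) = \left(\frac{13}{5} + 2 \left(-9\right)\right) \left(-15\right) = \left(\frac{13}{5} - 18\right) \left(-15\right) = \left(- \frac{77}{5}\right) \left(-15\right) = 231$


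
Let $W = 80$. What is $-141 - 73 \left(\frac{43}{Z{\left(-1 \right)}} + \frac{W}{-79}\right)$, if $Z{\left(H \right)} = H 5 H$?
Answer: $- \frac{274476}{395} \approx -694.88$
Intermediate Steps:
$Z{\left(H \right)} = 5 H^{2}$ ($Z{\left(H \right)} = 5 H H = 5 H^{2}$)
$-141 - 73 \left(\frac{43}{Z{\left(-1 \right)}} + \frac{W}{-79}\right) = -141 - 73 \left(\frac{43}{5 \left(-1\right)^{2}} + \frac{80}{-79}\right) = -141 - 73 \left(\frac{43}{5 \cdot 1} + 80 \left(- \frac{1}{79}\right)\right) = -141 - 73 \left(\frac{43}{5} - \frac{80}{79}\right) = -141 - \frac{218781}{395} = - \frac{274476}{395}$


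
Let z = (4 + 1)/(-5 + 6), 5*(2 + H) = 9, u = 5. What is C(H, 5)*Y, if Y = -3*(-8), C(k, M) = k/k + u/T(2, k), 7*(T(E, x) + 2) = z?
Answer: -208/3 ≈ -69.333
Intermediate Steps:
H = -⅕ (H = -2 + (⅕)*9 = -2 + 9/5 = -⅕ ≈ -0.20000)
z = 5 (z = 5/1 = 5*1 = 5)
T(E, x) = -9/7 (T(E, x) = -2 + (⅐)*5 = -2 + 5/7 = -9/7)
C(k, M) = -26/9 (C(k, M) = k/k + 5/(-9/7) = 1 + 5*(-7/9) = 1 - 35/9 = -26/9)
Y = 24
C(H, 5)*Y = -26/9*24 = -208/3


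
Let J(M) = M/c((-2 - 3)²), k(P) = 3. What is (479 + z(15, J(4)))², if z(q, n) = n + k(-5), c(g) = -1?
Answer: 228484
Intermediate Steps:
J(M) = -M (J(M) = M/(-1) = M*(-1) = -M)
z(q, n) = 3 + n (z(q, n) = n + 3 = 3 + n)
(479 + z(15, J(4)))² = (479 + (3 - 1*4))² = (479 + (3 - 4))² = (479 - 1)² = 478² = 228484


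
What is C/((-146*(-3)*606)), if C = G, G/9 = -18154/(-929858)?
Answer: 9077/13711686068 ≈ 6.6199e-7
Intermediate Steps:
G = 81693/464929 (G = 9*(-18154/(-929858)) = 9*(-18154*(-1/929858)) = 9*(9077/464929) = 81693/464929 ≈ 0.17571)
C = 81693/464929 ≈ 0.17571
C/((-146*(-3)*606)) = 81693/(464929*((-146*(-3)*606))) = 81693/(464929*((438*606))) = (81693/464929)/265428 = (81693/464929)*(1/265428) = 9077/13711686068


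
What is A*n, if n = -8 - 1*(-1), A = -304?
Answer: 2128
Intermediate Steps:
n = -7 (n = -8 + 1 = -7)
A*n = -304*(-7) = 2128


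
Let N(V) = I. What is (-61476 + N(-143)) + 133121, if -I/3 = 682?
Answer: 69599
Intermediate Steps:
I = -2046 (I = -3*682 = -2046)
N(V) = -2046
(-61476 + N(-143)) + 133121 = (-61476 - 2046) + 133121 = -63522 + 133121 = 69599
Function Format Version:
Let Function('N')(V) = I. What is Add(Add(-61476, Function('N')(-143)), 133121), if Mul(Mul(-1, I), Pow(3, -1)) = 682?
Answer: 69599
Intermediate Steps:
I = -2046 (I = Mul(-3, 682) = -2046)
Function('N')(V) = -2046
Add(Add(-61476, Function('N')(-143)), 133121) = Add(Add(-61476, -2046), 133121) = Add(-63522, 133121) = 69599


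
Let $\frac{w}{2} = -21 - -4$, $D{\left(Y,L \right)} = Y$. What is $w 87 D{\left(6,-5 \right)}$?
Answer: $-17748$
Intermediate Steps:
$w = -34$ ($w = 2 \left(-21 - -4\right) = 2 \left(-21 + 4\right) = 2 \left(-17\right) = -34$)
$w 87 D{\left(6,-5 \right)} = \left(-34\right) 87 \cdot 6 = \left(-2958\right) 6 = -17748$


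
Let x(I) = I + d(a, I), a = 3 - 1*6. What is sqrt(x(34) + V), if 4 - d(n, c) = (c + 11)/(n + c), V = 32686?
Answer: 3*sqrt(3494041)/31 ≈ 180.89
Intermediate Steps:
a = -3 (a = 3 - 6 = -3)
d(n, c) = 4 - (11 + c)/(c + n) (d(n, c) = 4 - (c + 11)/(n + c) = 4 - (11 + c)/(c + n))
x(I) = I + (-23 + 3*I)/(-3 + I) (x(I) = I + (-11 + 3*I + 4*(-3))/(I - 3) = I + (-11 + 3*I - 12)/(-3 + I) = I + (-23 + 3*I)/(-3 + I))
sqrt(x(34) + V) = sqrt((-23 + 34**2)/(-3 + 34) + 32686) = sqrt((-23 + 1156)/31 + 32686) = sqrt((1/31)*1133 + 32686) = sqrt(1133/31 + 32686) = sqrt(1014399/31) = 3*sqrt(3494041)/31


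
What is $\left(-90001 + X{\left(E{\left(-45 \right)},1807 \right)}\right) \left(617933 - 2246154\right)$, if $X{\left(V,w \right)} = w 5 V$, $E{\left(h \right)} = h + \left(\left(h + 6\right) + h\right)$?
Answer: $2044257517036$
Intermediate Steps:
$E{\left(h \right)} = 6 + 3 h$ ($E{\left(h \right)} = h + \left(\left(6 + h\right) + h\right) = h + \left(6 + 2 h\right) = 6 + 3 h$)
$X{\left(V,w \right)} = 5 V w$ ($X{\left(V,w \right)} = 5 w V = 5 V w$)
$\left(-90001 + X{\left(E{\left(-45 \right)},1807 \right)}\right) \left(617933 - 2246154\right) = \left(-90001 + 5 \left(6 + 3 \left(-45\right)\right) 1807\right) \left(617933 - 2246154\right) = \left(-90001 + 5 \left(6 - 135\right) 1807\right) \left(-1628221\right) = \left(-90001 + 5 \left(-129\right) 1807\right) \left(-1628221\right) = \left(-90001 - 1165515\right) \left(-1628221\right) = \left(-1255516\right) \left(-1628221\right) = 2044257517036$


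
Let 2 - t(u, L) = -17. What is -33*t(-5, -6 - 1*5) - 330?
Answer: -957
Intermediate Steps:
t(u, L) = 19 (t(u, L) = 2 - 1*(-17) = 2 + 17 = 19)
-33*t(-5, -6 - 1*5) - 330 = -33*19 - 330 = -627 - 330 = -957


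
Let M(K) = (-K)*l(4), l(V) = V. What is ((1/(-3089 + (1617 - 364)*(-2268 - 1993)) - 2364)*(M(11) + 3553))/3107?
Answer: -44314376419181/16597973054 ≈ -2669.9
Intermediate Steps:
M(K) = -4*K (M(K) = -K*4 = -4*K)
((1/(-3089 + (1617 - 364)*(-2268 - 1993)) - 2364)*(M(11) + 3553))/3107 = ((1/(-3089 + (1617 - 364)*(-2268 - 1993)) - 2364)*(-4*11 + 3553))/3107 = ((1/(-3089 + 1253*(-4261)) - 2364)*(-44 + 3553))*(1/3107) = ((1/(-3089 - 5339033) - 2364)*3509)*(1/3107) = ((1/(-5342122) - 2364)*3509)*(1/3107) = ((-1/5342122 - 2364)*3509)*(1/3107) = -12628776409/5342122*3509*(1/3107) = -44314376419181/5342122*1/3107 = -44314376419181/16597973054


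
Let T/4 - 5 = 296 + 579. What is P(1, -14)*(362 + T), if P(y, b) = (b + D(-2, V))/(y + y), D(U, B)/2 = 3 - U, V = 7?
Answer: -7764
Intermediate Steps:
D(U, B) = 6 - 2*U (D(U, B) = 2*(3 - U) = 6 - 2*U)
T = 3520 (T = 20 + 4*(296 + 579) = 20 + 4*875 = 20 + 3500 = 3520)
P(y, b) = (10 + b)/(2*y) (P(y, b) = (b + (6 - 2*(-2)))/(y + y) = (b + (6 + 4))/((2*y)) = (b + 10)*(1/(2*y)) = (10 + b)*(1/(2*y)) = (10 + b)/(2*y))
P(1, -14)*(362 + T) = ((1/2)*(10 - 14)/1)*(362 + 3520) = ((1/2)*1*(-4))*3882 = -2*3882 = -7764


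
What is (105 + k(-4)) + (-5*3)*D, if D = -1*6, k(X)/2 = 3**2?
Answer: 213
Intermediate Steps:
k(X) = 18 (k(X) = 2*3**2 = 2*9 = 18)
D = -6
(105 + k(-4)) + (-5*3)*D = (105 + 18) - 5*3*(-6) = 123 - 15*(-6) = 123 + 90 = 213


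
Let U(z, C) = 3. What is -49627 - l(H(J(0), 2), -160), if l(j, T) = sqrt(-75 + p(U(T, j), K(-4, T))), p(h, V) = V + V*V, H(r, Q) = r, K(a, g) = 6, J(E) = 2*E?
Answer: -49627 - I*sqrt(33) ≈ -49627.0 - 5.7446*I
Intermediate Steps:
p(h, V) = V + V**2
l(j, T) = I*sqrt(33) (l(j, T) = sqrt(-75 + 6*(1 + 6)) = sqrt(-75 + 6*7) = sqrt(-75 + 42) = sqrt(-33) = I*sqrt(33))
-49627 - l(H(J(0), 2), -160) = -49627 - I*sqrt(33)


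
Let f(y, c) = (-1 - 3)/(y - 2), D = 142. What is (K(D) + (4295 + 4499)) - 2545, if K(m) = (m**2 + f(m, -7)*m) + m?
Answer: 929283/35 ≈ 26551.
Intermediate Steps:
f(y, c) = -4/(-2 + y)
K(m) = m + m**2 - 4*m/(-2 + m) (K(m) = (m**2 + (-4/(-2 + m))*m) + m = (m**2 - 4*m/(-2 + m)) + m = m + m**2 - 4*m/(-2 + m))
(K(D) + (4295 + 4499)) - 2545 = (142*(-6 + 142**2 - 1*142)/(-2 + 142) + (4295 + 4499)) - 2545 = (142*(-6 + 20164 - 142)/140 + 8794) - 2545 = (142*(1/140)*20016 + 8794) - 2545 = (710568/35 + 8794) - 2545 = 1018358/35 - 2545 = 929283/35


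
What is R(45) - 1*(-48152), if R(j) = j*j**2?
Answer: 139277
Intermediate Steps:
R(j) = j**3
R(45) - 1*(-48152) = 45**3 - 1*(-48152) = 91125 + 48152 = 139277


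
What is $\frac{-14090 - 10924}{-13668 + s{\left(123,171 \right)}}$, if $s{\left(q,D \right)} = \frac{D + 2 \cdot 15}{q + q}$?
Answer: $\frac{2051148}{1120709} \approx 1.8302$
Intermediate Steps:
$s{\left(q,D \right)} = \frac{30 + D}{2 q}$ ($s{\left(q,D \right)} = \frac{D + 30}{2 q} = \left(30 + D\right) \frac{1}{2 q} = \frac{30 + D}{2 q}$)
$\frac{-14090 - 10924}{-13668 + s{\left(123,171 \right)}} = \frac{-14090 - 10924}{-13668 + \frac{30 + 171}{2 \cdot 123}} = - \frac{25014}{-13668 + \frac{1}{2} \cdot \frac{1}{123} \cdot 201} = - \frac{25014}{-13668 + \frac{67}{82}} = - \frac{25014}{- \frac{1120709}{82}} = \left(-25014\right) \left(- \frac{82}{1120709}\right) = \frac{2051148}{1120709}$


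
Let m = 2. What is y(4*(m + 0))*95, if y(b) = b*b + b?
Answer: 6840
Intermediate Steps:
y(b) = b + b² (y(b) = b² + b = b + b²)
y(4*(m + 0))*95 = ((4*(2 + 0))*(1 + 4*(2 + 0)))*95 = ((4*2)*(1 + 4*2))*95 = (8*(1 + 8))*95 = (8*9)*95 = 72*95 = 6840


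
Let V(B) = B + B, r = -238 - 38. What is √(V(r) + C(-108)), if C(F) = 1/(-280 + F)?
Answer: I*√20775169/194 ≈ 23.495*I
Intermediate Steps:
r = -276
V(B) = 2*B
√(V(r) + C(-108)) = √(2*(-276) + 1/(-280 - 108)) = √(-552 + 1/(-388)) = √(-552 - 1/388) = √(-214177/388) = I*√20775169/194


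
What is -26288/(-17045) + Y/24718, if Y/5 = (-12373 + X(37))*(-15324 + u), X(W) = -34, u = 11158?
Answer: 2202861129117/210659155 ≈ 10457.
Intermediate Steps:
Y = 258437810 (Y = 5*((-12373 - 34)*(-15324 + 11158)) = 5*(-12407*(-4166)) = 5*51687562 = 258437810)
-26288/(-17045) + Y/24718 = -26288/(-17045) + 258437810/24718 = -26288*(-1/17045) + 258437810*(1/24718) = 26288/17045 + 129218905/12359 = 2202861129117/210659155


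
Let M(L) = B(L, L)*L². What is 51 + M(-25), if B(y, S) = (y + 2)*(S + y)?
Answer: 718801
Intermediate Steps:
B(y, S) = (2 + y)*(S + y)
M(L) = L²*(2*L² + 4*L) (M(L) = (L² + 2*L + 2*L + L*L)*L² = (L² + 2*L + 2*L + L²)*L² = (2*L² + 4*L)*L² = L²*(2*L² + 4*L))
51 + M(-25) = 51 + 2*(-25)³*(2 - 25) = 51 + 2*(-15625)*(-23) = 51 + 718750 = 718801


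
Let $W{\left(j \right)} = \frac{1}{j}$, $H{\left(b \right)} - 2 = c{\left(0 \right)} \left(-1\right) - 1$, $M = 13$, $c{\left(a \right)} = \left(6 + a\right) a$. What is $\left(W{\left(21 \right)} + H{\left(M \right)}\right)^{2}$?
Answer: $\frac{484}{441} \approx 1.0975$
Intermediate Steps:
$c{\left(a \right)} = a \left(6 + a\right)$
$H{\left(b \right)} = 1$ ($H{\left(b \right)} = 2 - \left(1 - 0 \left(6 + 0\right) \left(-1\right)\right) = 2 - \left(1 - 0 \cdot 6 \left(-1\right)\right) = 2 + \left(0 \left(-1\right) - 1\right) = 2 + \left(0 - 1\right) = 2 - 1 = 1$)
$\left(W{\left(21 \right)} + H{\left(M \right)}\right)^{2} = \left(\frac{1}{21} + 1\right)^{2} = \left(\frac{22}{21}\right)^{2} = \frac{484}{441}$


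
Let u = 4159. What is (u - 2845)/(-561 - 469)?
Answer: -657/515 ≈ -1.2757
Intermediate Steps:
(u - 2845)/(-561 - 469) = (4159 - 2845)/(-561 - 469) = 1314/(-1030) = 1314*(-1/1030) = -657/515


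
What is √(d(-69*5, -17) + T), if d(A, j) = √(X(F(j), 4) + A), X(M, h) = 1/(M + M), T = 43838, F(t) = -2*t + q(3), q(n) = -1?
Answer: √(190958328 + 66*I*√1502754)/66 ≈ 209.38 + 0.044355*I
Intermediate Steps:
F(t) = -1 - 2*t (F(t) = -2*t - 1 = -1 - 2*t)
X(M, h) = 1/(2*M)
d(A, j) = √(A + 1/(2*(-1 - 2*j))) (d(A, j) = √(1/(2*(-1 - 2*j)) + A) = √(A + 1/(2*(-1 - 2*j))))
√(d(-69*5, -17) + T) = √(√(-69*5 - 1/(2*(1 + 2*(-17)))) + 43838) = √(√(-345 - 1/(2*(1 - 34))) + 43838) = √(√(-345 - ½/(-33)) + 43838) = √(√(-345 - ½*(-1/33)) + 43838) = √(√(-345 + 1/66) + 43838) = √(√(-22769/66) + 43838) = √(I*√1502754/66 + 43838) = √(43838 + I*√1502754/66)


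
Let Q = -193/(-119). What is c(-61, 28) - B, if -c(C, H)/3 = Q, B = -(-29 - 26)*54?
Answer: -354009/119 ≈ -2974.9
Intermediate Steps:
B = 2970 (B = -(-55)*54 = -1*(-2970) = 2970)
Q = 193/119 (Q = -193*(-1/119) = 193/119 ≈ 1.6218)
c(C, H) = -579/119 (c(C, H) = -3*193/119 = -579/119)
c(-61, 28) - B = -579/119 - 1*2970 = -579/119 - 2970 = -354009/119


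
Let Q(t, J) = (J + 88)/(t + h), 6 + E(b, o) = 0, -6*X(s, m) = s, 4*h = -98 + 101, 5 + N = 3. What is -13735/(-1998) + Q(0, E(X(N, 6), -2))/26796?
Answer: 30688459/4461534 ≈ 6.8785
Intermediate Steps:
N = -2 (N = -5 + 3 = -2)
h = ¾ (h = (-98 + 101)/4 = (¼)*3 = ¾ ≈ 0.75000)
X(s, m) = -s/6
E(b, o) = -6 (E(b, o) = -6 + 0 = -6)
Q(t, J) = (88 + J)/(¾ + t) (Q(t, J) = (J + 88)/(t + ¾) = (88 + J)/(¾ + t))
-13735/(-1998) + Q(0, E(X(N, 6), -2))/26796 = -13735/(-1998) + (4*(88 - 6)/(3 + 4*0))/26796 = -13735*(-1/1998) + (4*82/(3 + 0))*(1/26796) = 13735/1998 + (4*82/3)*(1/26796) = 13735/1998 + (4*(⅓)*82)*(1/26796) = 13735/1998 + (328/3)*(1/26796) = 13735/1998 + 82/20097 = 30688459/4461534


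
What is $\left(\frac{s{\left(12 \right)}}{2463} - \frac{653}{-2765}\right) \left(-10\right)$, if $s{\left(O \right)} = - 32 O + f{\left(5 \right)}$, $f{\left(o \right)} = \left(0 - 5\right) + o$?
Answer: $- \frac{364386}{454013} \approx -0.80259$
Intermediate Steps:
$f{\left(o \right)} = -5 + o$
$s{\left(O \right)} = - 32 O$ ($s{\left(O \right)} = - 32 O + \left(-5 + 5\right) = - 32 O + 0 = - 32 O$)
$\left(\frac{s{\left(12 \right)}}{2463} - \frac{653}{-2765}\right) \left(-10\right) = \left(\frac{\left(-32\right) 12}{2463} - \frac{653}{-2765}\right) \left(-10\right) = \left(\left(-384\right) \frac{1}{2463} - - \frac{653}{2765}\right) \left(-10\right) = \left(- \frac{128}{821} + \frac{653}{2765}\right) \left(-10\right) = \frac{182193}{2270065} \left(-10\right) = - \frac{364386}{454013}$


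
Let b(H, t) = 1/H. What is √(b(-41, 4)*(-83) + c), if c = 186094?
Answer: 7*√6384233/41 ≈ 431.39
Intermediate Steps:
√(b(-41, 4)*(-83) + c) = √(-83/(-41) + 186094) = √(-1/41*(-83) + 186094) = √(83/41 + 186094) = √(7629937/41) = 7*√6384233/41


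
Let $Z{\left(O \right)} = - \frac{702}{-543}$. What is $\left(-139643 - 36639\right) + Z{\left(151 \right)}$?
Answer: $- \frac{31906808}{181} \approx -1.7628 \cdot 10^{5}$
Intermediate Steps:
$Z{\left(O \right)} = \frac{234}{181}$ ($Z{\left(O \right)} = \left(-702\right) \left(- \frac{1}{543}\right) = \frac{234}{181}$)
$\left(-139643 - 36639\right) + Z{\left(151 \right)} = \left(-139643 - 36639\right) + \frac{234}{181} = -176282 + \frac{234}{181} = - \frac{31906808}{181}$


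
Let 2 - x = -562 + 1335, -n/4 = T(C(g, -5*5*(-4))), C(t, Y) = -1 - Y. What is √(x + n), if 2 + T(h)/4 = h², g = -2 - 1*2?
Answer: 11*I*√1355 ≈ 404.91*I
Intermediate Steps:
g = -4 (g = -2 - 2 = -4)
T(h) = -8 + 4*h²
n = -163184 (n = -4*(-8 + 4*(-1 - (-5*5)*(-4))²) = -4*(-8 + 4*(-1 - (-25)*(-4))²) = -4*(-8 + 4*(-1 - 1*100)²) = -4*(-8 + 4*(-1 - 100)²) = -4*(-8 + 4*(-101)²) = -4*(-8 + 4*10201) = -4*(-8 + 40804) = -4*40796 = -163184)
x = -771 (x = 2 - (-562 + 1335) = 2 - 1*773 = 2 - 773 = -771)
√(x + n) = √(-771 - 163184) = √(-163955) = 11*I*√1355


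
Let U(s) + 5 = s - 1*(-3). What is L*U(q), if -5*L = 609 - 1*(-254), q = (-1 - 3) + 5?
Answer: 863/5 ≈ 172.60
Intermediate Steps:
q = 1 (q = -4 + 5 = 1)
U(s) = -2 + s (U(s) = -5 + (s - 1*(-3)) = -5 + (s + 3) = -5 + (3 + s) = -2 + s)
L = -863/5 (L = -(609 - 1*(-254))/5 = -(609 + 254)/5 = -⅕*863 = -863/5 ≈ -172.60)
L*U(q) = -863*(-2 + 1)/5 = -863/5*(-1) = 863/5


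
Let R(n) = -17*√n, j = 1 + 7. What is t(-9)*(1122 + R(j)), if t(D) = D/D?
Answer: 1122 - 34*√2 ≈ 1073.9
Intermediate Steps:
j = 8
t(D) = 1
t(-9)*(1122 + R(j)) = 1*(1122 - 34*√2) = 1122 - 34*√2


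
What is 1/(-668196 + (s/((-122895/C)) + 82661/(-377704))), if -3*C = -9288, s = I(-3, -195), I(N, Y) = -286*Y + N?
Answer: -5157548120/3453499968452467 ≈ -1.4934e-6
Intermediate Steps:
I(N, Y) = N - 286*Y
s = 55767 (s = -3 - 286*(-195) = -3 + 55770 = 55767)
C = 3096 (C = -⅓*(-9288) = 3096)
1/(-668196 + (s/((-122895/C)) + 82661/(-377704))) = 1/(-668196 + (55767/((-122895/3096)) + 82661/(-377704))) = 1/(-668196 + (55767/((-122895*1/3096)) + 82661*(-1/377704))) = 1/(-668196 + (55767/(-13655/344) - 82661/377704)) = 1/(-668196 + (55767*(-344/13655) - 82661/377704)) = 1/(-668196 + (-19183848/13655 - 82661/377704)) = 1/(-668196 - 7246944860947/5157548120) = 1/(-3453499968452467/5157548120) = -5157548120/3453499968452467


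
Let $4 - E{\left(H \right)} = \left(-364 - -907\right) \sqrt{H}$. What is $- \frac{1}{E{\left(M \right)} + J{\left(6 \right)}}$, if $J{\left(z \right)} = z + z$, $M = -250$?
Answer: $- \frac{8}{36856253} - \frac{2715 i \sqrt{10}}{73712506} \approx -2.1706 \cdot 10^{-7} - 0.00011647 i$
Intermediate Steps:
$J{\left(z \right)} = 2 z$
$E{\left(H \right)} = 4 - 543 \sqrt{H}$ ($E{\left(H \right)} = 4 - \left(-364 - -907\right) \sqrt{H} = 4 - \left(-364 + 907\right) \sqrt{H} = 4 - 543 \sqrt{H}$)
$- \frac{1}{E{\left(M \right)} + J{\left(6 \right)}} = - \frac{1}{\left(4 - 543 \sqrt{-250}\right) + 2 \cdot 6} = - \frac{1}{\left(4 - 543 \cdot 5 i \sqrt{10}\right) + 12} = - \frac{1}{\left(4 - 2715 i \sqrt{10}\right) + 12} = - \frac{1}{16 - 2715 i \sqrt{10}}$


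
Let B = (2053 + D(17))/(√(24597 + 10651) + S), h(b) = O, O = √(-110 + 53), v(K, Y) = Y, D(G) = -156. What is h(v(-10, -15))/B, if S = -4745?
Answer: I*√57*(-4745 + 4*√2203)/1897 ≈ -18.137*I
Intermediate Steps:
O = I*√57 (O = √(-57) = I*√57 ≈ 7.5498*I)
h(b) = I*√57
B = 1897/(-4745 + 4*√2203) (B = (2053 - 156)/(√(24597 + 10651) - 4745) = 1897/(√35248 - 4745) = 1897/(4*√2203 - 4745) = 1897/(-4745 + 4*√2203) ≈ -0.41626)
h(v(-10, -15))/B = (I*√57)/(-9001265/22479777 - 7588*√2203/22479777) = I*√57/(-9001265/22479777 - 7588*√2203/22479777)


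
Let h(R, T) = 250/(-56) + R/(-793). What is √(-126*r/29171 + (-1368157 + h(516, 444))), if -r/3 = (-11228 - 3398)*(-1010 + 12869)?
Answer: I*√379229298748342395712359/323856442 ≈ 1901.5*I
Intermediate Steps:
r = 520349202 (r = -3*(-11228 - 3398)*(-1010 + 12869) = -(-43878)*11859 = -3*(-173449734) = 520349202)
h(R, T) = -125/28 - R/793 (h(R, T) = 250*(-1/56) + R*(-1/793) = -125/28 - R/793)
√(-126*r/29171 + (-1368157 + h(516, 444))) = √(-65563999452/29171 + (-1368157 + (-125/28 - 1/793*516))) = √(-65563999452/29171 + (-1368157 + (-125/28 - 516/793))) = √(-126*520349202/29171 + (-1368157 - 113573/22204)) = √(-65563999452/29171 - 30378671601/22204) = √(-2341959273104979/647712884) = I*√379229298748342395712359/323856442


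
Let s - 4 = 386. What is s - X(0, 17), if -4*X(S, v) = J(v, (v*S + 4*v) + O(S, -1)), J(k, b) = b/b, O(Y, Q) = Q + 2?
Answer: 1561/4 ≈ 390.25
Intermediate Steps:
s = 390 (s = 4 + 386 = 390)
O(Y, Q) = 2 + Q
J(k, b) = 1
X(S, v) = -¼ (X(S, v) = -¼*1 = -¼)
s - X(0, 17) = 390 - 1*(-¼) = 390 + ¼ = 1561/4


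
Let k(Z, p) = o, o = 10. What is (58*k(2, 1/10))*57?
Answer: 33060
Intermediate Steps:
k(Z, p) = 10
(58*k(2, 1/10))*57 = (58*10)*57 = 580*57 = 33060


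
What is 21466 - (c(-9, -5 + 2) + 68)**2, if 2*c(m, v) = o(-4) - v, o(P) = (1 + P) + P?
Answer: 17110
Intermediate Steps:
o(P) = 1 + 2*P
c(m, v) = -7/2 - v/2 (c(m, v) = ((1 + 2*(-4)) - v)/2 = ((1 - 8) - v)/2 = (-7 - v)/2 = -7/2 - v/2)
21466 - (c(-9, -5 + 2) + 68)**2 = 21466 - ((-7/2 - (-5 + 2)/2) + 68)**2 = 21466 - ((-7/2 - 1/2*(-3)) + 68)**2 = 21466 - ((-7/2 + 3/2) + 68)**2 = 21466 - (-2 + 68)**2 = 21466 - 1*66**2 = 21466 - 1*4356 = 21466 - 4356 = 17110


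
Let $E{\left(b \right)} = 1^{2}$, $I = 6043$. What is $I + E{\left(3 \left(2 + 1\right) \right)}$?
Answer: $6044$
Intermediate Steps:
$E{\left(b \right)} = 1$
$I + E{\left(3 \left(2 + 1\right) \right)} = 6043 + 1 = 6044$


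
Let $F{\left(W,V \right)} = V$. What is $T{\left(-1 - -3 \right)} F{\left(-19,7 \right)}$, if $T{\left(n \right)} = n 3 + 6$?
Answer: $84$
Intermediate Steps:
$T{\left(n \right)} = 6 + 3 n$ ($T{\left(n \right)} = 3 n + 6 = 6 + 3 n$)
$T{\left(-1 - -3 \right)} F{\left(-19,7 \right)} = \left(6 + 3 \left(-1 - -3\right)\right) 7 = \left(6 + 3 \left(-1 + 3\right)\right) 7 = \left(6 + 3 \cdot 2\right) 7 = \left(6 + 6\right) 7 = 12 \cdot 7 = 84$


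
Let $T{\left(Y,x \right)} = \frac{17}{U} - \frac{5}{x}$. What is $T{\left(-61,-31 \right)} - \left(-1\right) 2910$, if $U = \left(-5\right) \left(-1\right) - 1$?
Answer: $\frac{361387}{124} \approx 2914.4$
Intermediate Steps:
$U = 4$ ($U = 5 - 1 = 4$)
$T{\left(Y,x \right)} = \frac{17}{4} - \frac{5}{x}$
$T{\left(-61,-31 \right)} - \left(-1\right) 2910 = \left(\frac{17}{4} - \frac{5}{-31}\right) - \left(-1\right) 2910 = \left(\frac{17}{4} - - \frac{5}{31}\right) - -2910 = \left(\frac{17}{4} + \frac{5}{31}\right) + 2910 = \frac{547}{124} + 2910 = \frac{361387}{124}$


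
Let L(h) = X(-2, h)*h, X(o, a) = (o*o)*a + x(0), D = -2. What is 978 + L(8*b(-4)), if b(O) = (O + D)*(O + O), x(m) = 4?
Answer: 592338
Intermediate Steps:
b(O) = 2*O*(-2 + O) (b(O) = (O - 2)*(O + O) = (-2 + O)*(2*O) = 2*O*(-2 + O))
X(o, a) = 4 + a*o² (X(o, a) = (o*o)*a + 4 = o²*a + 4 = a*o² + 4 = 4 + a*o²)
L(h) = h*(4 + 4*h) (L(h) = (4 + h*(-2)²)*h = (4 + h*4)*h = (4 + 4*h)*h = h*(4 + 4*h))
978 + L(8*b(-4)) = 978 + 4*(8*(2*(-4)*(-2 - 4)))*(1 + 8*(2*(-4)*(-2 - 4))) = 978 + 4*(8*(2*(-4)*(-6)))*(1 + 8*(2*(-4)*(-6))) = 978 + 4*(8*48)*(1 + 8*48) = 978 + 4*384*(1 + 384) = 978 + 4*384*385 = 978 + 591360 = 592338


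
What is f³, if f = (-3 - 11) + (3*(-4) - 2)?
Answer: -21952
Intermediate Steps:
f = -28 (f = -14 + (-12 - 2) = -14 - 14 = -28)
f³ = (-28)³ = -21952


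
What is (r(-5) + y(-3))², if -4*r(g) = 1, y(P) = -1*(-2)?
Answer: 49/16 ≈ 3.0625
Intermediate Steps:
y(P) = 2
r(g) = -¼ (r(g) = -¼*1 = -¼)
(r(-5) + y(-3))² = (-¼ + 2)² = (7/4)² = 49/16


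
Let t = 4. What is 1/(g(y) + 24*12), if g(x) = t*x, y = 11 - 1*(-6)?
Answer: 1/356 ≈ 0.0028090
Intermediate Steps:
y = 17 (y = 11 + 6 = 17)
g(x) = 4*x
1/(g(y) + 24*12) = 1/(4*17 + 24*12) = 1/(68 + 288) = 1/356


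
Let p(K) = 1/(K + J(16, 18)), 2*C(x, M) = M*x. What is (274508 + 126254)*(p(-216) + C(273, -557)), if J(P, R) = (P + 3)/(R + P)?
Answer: -223193754266233/7325 ≈ -3.0470e+10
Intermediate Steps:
J(P, R) = (3 + P)/(P + R)
C(x, M) = M*x/2 (C(x, M) = (M*x)/2 = M*x/2)
p(K) = 1/(19/34 + K) (p(K) = 1/(K + (3 + 16)/(16 + 18)) = 1/(K + 19/34) = 1/(19/34 + K))
(274508 + 126254)*(p(-216) + C(273, -557)) = (274508 + 126254)*(34/(19 + 34*(-216)) + (1/2)*(-557)*273) = 400762*(34/(19 - 7344) - 152061/2) = 400762*(34/(-7325) - 152061/2) = 400762*(34*(-1/7325) - 152061/2) = 400762*(-34/7325 - 152061/2) = 400762*(-1113846893/14650) = -223193754266233/7325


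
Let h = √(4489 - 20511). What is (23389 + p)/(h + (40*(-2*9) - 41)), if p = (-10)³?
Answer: -5679343/198381 - 7463*I*√16022/198381 ≈ -28.628 - 4.7618*I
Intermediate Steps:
h = I*√16022 (h = √(-16022) = I*√16022 ≈ 126.58*I)
p = -1000
(23389 + p)/(h + (40*(-2*9) - 41)) = (23389 - 1000)/(I*√16022 + (40*(-2*9) - 41)) = 22389/(I*√16022 + (40*(-18) - 41)) = 22389/(I*√16022 + (-720 - 41)) = 22389/(I*√16022 - 761) = 22389/(-761 + I*√16022)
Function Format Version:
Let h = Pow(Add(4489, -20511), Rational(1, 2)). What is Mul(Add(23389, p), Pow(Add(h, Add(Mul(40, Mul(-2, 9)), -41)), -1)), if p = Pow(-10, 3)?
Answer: Add(Rational(-5679343, 198381), Mul(Rational(-7463, 198381), I, Pow(16022, Rational(1, 2)))) ≈ Add(-28.628, Mul(-4.7618, I))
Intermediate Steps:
h = Mul(I, Pow(16022, Rational(1, 2))) (h = Pow(-16022, Rational(1, 2)) = Mul(I, Pow(16022, Rational(1, 2))) ≈ Mul(126.58, I))
p = -1000
Mul(Add(23389, p), Pow(Add(h, Add(Mul(40, Mul(-2, 9)), -41)), -1)) = Mul(Add(23389, -1000), Pow(Add(Mul(I, Pow(16022, Rational(1, 2))), Add(Mul(40, Mul(-2, 9)), -41)), -1)) = Mul(22389, Pow(Add(Mul(I, Pow(16022, Rational(1, 2))), Add(Mul(40, -18), -41)), -1)) = Mul(22389, Pow(Add(Mul(I, Pow(16022, Rational(1, 2))), Add(-720, -41)), -1)) = Mul(22389, Pow(Add(Mul(I, Pow(16022, Rational(1, 2))), -761), -1)) = Mul(22389, Pow(Add(-761, Mul(I, Pow(16022, Rational(1, 2)))), -1))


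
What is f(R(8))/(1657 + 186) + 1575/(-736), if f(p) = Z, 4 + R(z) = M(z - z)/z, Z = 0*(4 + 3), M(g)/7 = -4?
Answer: -1575/736 ≈ -2.1399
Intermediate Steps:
M(g) = -28 (M(g) = 7*(-4) = -28)
Z = 0 (Z = 0*7 = 0)
R(z) = -4 - 28/z
f(p) = 0
f(R(8))/(1657 + 186) + 1575/(-736) = 0/(1657 + 186) + 1575/(-736) = 0/1843 + 1575*(-1/736) = 0*(1/1843) - 1575/736 = 0 - 1575/736 = -1575/736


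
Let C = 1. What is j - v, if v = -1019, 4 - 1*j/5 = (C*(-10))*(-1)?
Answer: 989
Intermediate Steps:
j = -30 (j = 20 - 5*1*(-10)*(-1) = 20 - (-50)*(-1) = 20 - 5*10 = 20 - 50 = -30)
j - v = -30 - 1*(-1019) = -30 + 1019 = 989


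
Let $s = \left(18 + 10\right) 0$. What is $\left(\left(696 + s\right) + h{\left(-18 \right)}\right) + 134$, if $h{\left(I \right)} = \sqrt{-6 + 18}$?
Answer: $830 + 2 \sqrt{3} \approx 833.46$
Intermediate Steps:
$h{\left(I \right)} = 2 \sqrt{3}$ ($h{\left(I \right)} = \sqrt{12} = 2 \sqrt{3}$)
$s = 0$ ($s = 28 \cdot 0 = 0$)
$\left(\left(696 + s\right) + h{\left(-18 \right)}\right) + 134 = \left(\left(696 + 0\right) + 2 \sqrt{3}\right) + 134 = \left(696 + 2 \sqrt{3}\right) + 134 = 830 + 2 \sqrt{3}$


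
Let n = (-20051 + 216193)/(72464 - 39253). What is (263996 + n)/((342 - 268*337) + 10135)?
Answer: -8767767298/2651533029 ≈ -3.3067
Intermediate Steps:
n = 196142/33211 ≈ 5.9059
(263996 + n)/((342 - 268*337) + 10135) = (263996 + 196142/33211)/((342 - 268*337) + 10135) = 8767767298/(33211*((342 - 90316) + 10135)) = 8767767298/(33211*(-89974 + 10135)) = (8767767298/33211)/(-79839) = (8767767298/33211)*(-1/79839) = -8767767298/2651533029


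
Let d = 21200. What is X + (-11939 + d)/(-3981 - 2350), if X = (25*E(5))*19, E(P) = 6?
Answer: 18034089/6331 ≈ 2848.5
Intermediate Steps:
X = 2850 (X = (25*6)*19 = 150*19 = 2850)
X + (-11939 + d)/(-3981 - 2350) = 2850 + (-11939 + 21200)/(-3981 - 2350) = 2850 + 9261/(-6331) = 2850 + 9261*(-1/6331) = 2850 - 9261/6331 = 18034089/6331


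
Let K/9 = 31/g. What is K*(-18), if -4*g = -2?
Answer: -10044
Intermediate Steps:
g = ½ (g = -¼*(-2) = ½ ≈ 0.50000)
K = 558 (K = 9*(31/(½)) = 9*(31*2) = 9*62 = 558)
K*(-18) = 558*(-18) = -10044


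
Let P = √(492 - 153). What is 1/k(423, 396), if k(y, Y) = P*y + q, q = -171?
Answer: 19/6736410 + 47*√339/6736410 ≈ 0.00013128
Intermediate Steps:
P = √339 ≈ 18.412
k(y, Y) = -171 + y*√339 (k(y, Y) = √339*y - 171 = y*√339 - 171 = -171 + y*√339)
1/k(423, 396) = 1/(-171 + 423*√339)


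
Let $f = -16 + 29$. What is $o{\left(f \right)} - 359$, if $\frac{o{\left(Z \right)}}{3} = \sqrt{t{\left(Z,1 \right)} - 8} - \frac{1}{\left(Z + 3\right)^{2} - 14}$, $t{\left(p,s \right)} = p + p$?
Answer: $- \frac{86881}{242} + 9 \sqrt{2} \approx -346.28$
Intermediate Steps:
$t{\left(p,s \right)} = 2 p$
$f = 13$
$o{\left(Z \right)} = - \frac{3}{-14 + \left(3 + Z\right)^{2}} + 3 \sqrt{-8 + 2 Z}$ ($o{\left(Z \right)} = 3 \left(\sqrt{2 Z - 8} - \frac{1}{\left(Z + 3\right)^{2} - 14}\right) = 3 \left(\sqrt{-8 + 2 Z} - \frac{1}{\left(3 + Z\right)^{2} - 14}\right) = 3 \left(\sqrt{-8 + 2 Z} - \frac{1}{-14 + \left(3 + Z\right)^{2}}\right) = - \frac{3}{-14 + \left(3 + Z\right)^{2}} + 3 \sqrt{-8 + 2 Z}$)
$o{\left(f \right)} - 359 = \frac{-3 - 42 \sqrt{-8 + 2 \cdot 13} + 3 \sqrt{-8 + 2 \cdot 13} \left(3 + 13\right)^{2}}{-14 + \left(3 + 13\right)^{2}} - 359 = \frac{-3 - 42 \sqrt{-8 + 26} + 3 \sqrt{-8 + 26} \cdot 16^{2}}{-14 + 16^{2}} - 359 = \frac{-3 - 42 \sqrt{18} + 3 \sqrt{18} \cdot 256}{-14 + 256} - 359 = \frac{-3 - 42 \cdot 3 \sqrt{2} + 3 \cdot 3 \sqrt{2} \cdot 256}{242} - 359 = \frac{-3 - 126 \sqrt{2} + 2304 \sqrt{2}}{242} - 359 = \frac{-3 + 2178 \sqrt{2}}{242} - 359 = \left(- \frac{3}{242} + 9 \sqrt{2}\right) - 359 = - \frac{86881}{242} + 9 \sqrt{2}$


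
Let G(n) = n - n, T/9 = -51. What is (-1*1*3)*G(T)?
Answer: 0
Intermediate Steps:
T = -459 (T = 9*(-51) = -459)
G(n) = 0
(-1*1*3)*G(T) = (-1*1*3)*0 = -1*3*0 = -3*0 = 0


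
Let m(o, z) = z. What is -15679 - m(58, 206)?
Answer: -15885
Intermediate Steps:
-15679 - m(58, 206) = -15679 - 1*206 = -15679 - 206 = -15885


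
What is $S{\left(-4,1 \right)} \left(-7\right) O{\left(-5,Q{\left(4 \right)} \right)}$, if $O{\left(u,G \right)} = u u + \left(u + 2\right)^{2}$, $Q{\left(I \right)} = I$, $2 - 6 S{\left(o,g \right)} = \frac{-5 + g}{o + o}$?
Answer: $- \frac{119}{2} \approx -59.5$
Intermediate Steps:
$S{\left(o,g \right)} = \frac{1}{3} - \frac{-5 + g}{12 o}$ ($S{\left(o,g \right)} = \frac{1}{3} - \frac{\left(-5 + g\right) \frac{1}{o + o}}{6} = \frac{1}{3} - \frac{\left(-5 + g\right) \frac{1}{2 o}}{6} = \frac{1}{3} - \frac{\frac{1}{2} \frac{1}{o} \left(-5 + g\right)}{6} = \frac{1}{3} - \frac{-5 + g}{12 o}$)
$O{\left(u,G \right)} = u^{2} + \left(2 + u\right)^{2}$
$S{\left(-4,1 \right)} \left(-7\right) O{\left(-5,Q{\left(4 \right)} \right)} = \frac{5 - 1 + 4 \left(-4\right)}{12 \left(-4\right)} \left(-7\right) \left(\left(-5\right)^{2} + \left(2 - 5\right)^{2}\right) = \frac{1}{12} \left(- \frac{1}{4}\right) \left(5 - 1 - 16\right) \left(-7\right) \left(25 + \left(-3\right)^{2}\right) = \frac{1}{12} \left(- \frac{1}{4}\right) \left(-12\right) \left(-7\right) \left(25 + 9\right) = \frac{1}{4} \left(-7\right) 34 = \left(- \frac{7}{4}\right) 34 = - \frac{119}{2}$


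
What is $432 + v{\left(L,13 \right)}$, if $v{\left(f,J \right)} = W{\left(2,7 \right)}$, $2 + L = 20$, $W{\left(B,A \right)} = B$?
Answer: $434$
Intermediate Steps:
$L = 18$ ($L = -2 + 20 = 18$)
$v{\left(f,J \right)} = 2$
$432 + v{\left(L,13 \right)} = 432 + 2 = 434$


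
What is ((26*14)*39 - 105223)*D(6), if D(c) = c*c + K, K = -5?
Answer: -2821837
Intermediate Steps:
D(c) = -5 + c² (D(c) = c*c - 5 = c² - 5 = -5 + c²)
((26*14)*39 - 105223)*D(6) = ((26*14)*39 - 105223)*(-5 + 6²) = (364*39 - 105223)*(-5 + 36) = (14196 - 105223)*31 = -91027*31 = -2821837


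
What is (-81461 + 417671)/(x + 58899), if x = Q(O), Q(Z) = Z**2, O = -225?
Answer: 56035/18254 ≈ 3.0697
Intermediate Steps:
x = 50625 (x = (-225)**2 = 50625)
(-81461 + 417671)/(x + 58899) = (-81461 + 417671)/(50625 + 58899) = 336210/109524 = 336210*(1/109524) = 56035/18254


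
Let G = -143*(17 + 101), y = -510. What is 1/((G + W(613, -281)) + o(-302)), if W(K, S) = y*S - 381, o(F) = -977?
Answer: 1/125078 ≈ 7.9950e-6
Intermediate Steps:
G = -16874 (G = -143*118 = -16874)
W(K, S) = -381 - 510*S (W(K, S) = -510*S - 381 = -381 - 510*S)
1/((G + W(613, -281)) + o(-302)) = 1/((-16874 + (-381 - 510*(-281))) - 977) = 1/((-16874 + (-381 + 143310)) - 977) = 1/((-16874 + 142929) - 977) = 1/(126055 - 977) = 1/125078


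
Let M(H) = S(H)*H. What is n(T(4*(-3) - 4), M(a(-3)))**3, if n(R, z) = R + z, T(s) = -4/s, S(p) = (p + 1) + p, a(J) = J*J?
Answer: 321419125/64 ≈ 5.0222e+6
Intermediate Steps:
a(J) = J**2
S(p) = 1 + 2*p (S(p) = (1 + p) + p = 1 + 2*p)
M(H) = H*(1 + 2*H) (M(H) = (1 + 2*H)*H = H*(1 + 2*H))
n(T(4*(-3) - 4), M(a(-3)))**3 = (-4/(4*(-3) - 4) + (-3)**2*(1 + 2*(-3)**2))**3 = (-4/(-12 - 4) + 9*(1 + 2*9))**3 = (-4/(-16) + 9*(1 + 18))**3 = (-4*(-1/16) + 9*19)**3 = (1/4 + 171)**3 = (685/4)**3 = 321419125/64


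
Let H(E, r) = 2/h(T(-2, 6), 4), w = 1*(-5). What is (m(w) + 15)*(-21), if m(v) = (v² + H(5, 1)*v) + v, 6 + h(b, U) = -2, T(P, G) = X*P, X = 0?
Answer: -3045/4 ≈ -761.25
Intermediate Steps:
T(P, G) = 0 (T(P, G) = 0*P = 0)
h(b, U) = -8 (h(b, U) = -6 - 2 = -8)
w = -5
H(E, r) = -¼ (H(E, r) = 2/(-8) = 2*(-⅛) = -¼)
m(v) = v² + 3*v/4 (m(v) = (v² - v/4) + v = v² + 3*v/4)
(m(w) + 15)*(-21) = ((¼)*(-5)*(3 + 4*(-5)) + 15)*(-21) = ((¼)*(-5)*(3 - 20) + 15)*(-21) = ((¼)*(-5)*(-17) + 15)*(-21) = (85/4 + 15)*(-21) = (145/4)*(-21) = -3045/4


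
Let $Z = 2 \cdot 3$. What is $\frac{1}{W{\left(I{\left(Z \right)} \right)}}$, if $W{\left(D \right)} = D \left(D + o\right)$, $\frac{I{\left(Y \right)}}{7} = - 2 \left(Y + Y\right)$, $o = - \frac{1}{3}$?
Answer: $\frac{1}{28280} \approx 3.5361 \cdot 10^{-5}$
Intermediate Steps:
$Z = 6$
$o = - \frac{1}{3}$ ($o = \left(-1\right) \frac{1}{3} = - \frac{1}{3} \approx -0.33333$)
$I{\left(Y \right)} = - 28 Y$ ($I{\left(Y \right)} = 7 \left(- 2 \left(Y + Y\right)\right) = 7 \left(- 2 \cdot 2 Y\right) = 7 \left(- 4 Y\right) = - 28 Y$)
$W{\left(D \right)} = D \left(- \frac{1}{3} + D\right)$ ($W{\left(D \right)} = D \left(D - \frac{1}{3}\right) = D \left(- \frac{1}{3} + D\right)$)
$\frac{1}{W{\left(I{\left(Z \right)} \right)}} = \frac{1}{\left(-28\right) 6 \left(- \frac{1}{3} - 168\right)} = \frac{1}{\left(-168\right) \left(- \frac{1}{3} - 168\right)} = \frac{1}{\left(-168\right) \left(- \frac{505}{3}\right)} = \frac{1}{28280}$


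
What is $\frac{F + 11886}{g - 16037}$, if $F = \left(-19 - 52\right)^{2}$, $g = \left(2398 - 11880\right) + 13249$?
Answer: $- \frac{16927}{12270} \approx -1.3795$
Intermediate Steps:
$g = 3767$ ($g = \left(2398 - 11880\right) + 13249 = -9482 + 13249 = 3767$)
$F = 5041$ ($F = \left(-71\right)^{2} = 5041$)
$\frac{F + 11886}{g - 16037} = \frac{5041 + 11886}{3767 - 16037} = \frac{16927}{-12270} = 16927 \left(- \frac{1}{12270}\right) = - \frac{16927}{12270}$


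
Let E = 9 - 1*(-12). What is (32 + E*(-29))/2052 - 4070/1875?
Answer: -628901/256500 ≈ -2.4519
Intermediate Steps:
E = 21 (E = 9 + 12 = 21)
(32 + E*(-29))/2052 - 4070/1875 = (32 + 21*(-29))/2052 - 4070/1875 = (32 - 609)*(1/2052) - 4070*1/1875 = -577*1/2052 - 814/375 = -577/2052 - 814/375 = -628901/256500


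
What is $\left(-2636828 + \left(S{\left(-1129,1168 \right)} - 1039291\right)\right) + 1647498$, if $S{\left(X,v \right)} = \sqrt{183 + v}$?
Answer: $-2028621 + \sqrt{1351} \approx -2.0286 \cdot 10^{6}$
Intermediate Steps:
$\left(-2636828 + \left(S{\left(-1129,1168 \right)} - 1039291\right)\right) + 1647498 = \left(-2636828 - \left(1039291 - \sqrt{183 + 1168}\right)\right) + 1647498 = \left(-2636828 - \left(1039291 - \sqrt{1351}\right)\right) + 1647498 = \left(-3676119 + \sqrt{1351}\right) + 1647498 = -2028621 + \sqrt{1351}$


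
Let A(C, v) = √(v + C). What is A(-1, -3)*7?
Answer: 14*I ≈ 14.0*I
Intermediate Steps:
A(C, v) = √(C + v)
A(-1, -3)*7 = √(-1 - 3)*7 = √(-4)*7 = (2*I)*7 = 14*I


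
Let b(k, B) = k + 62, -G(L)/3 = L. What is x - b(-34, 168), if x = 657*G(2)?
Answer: -3970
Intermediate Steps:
G(L) = -3*L
b(k, B) = 62 + k
x = -3942 (x = 657*(-3*2) = 657*(-6) = -3942)
x - b(-34, 168) = -3942 - (62 - 34) = -3942 - 1*28 = -3942 - 28 = -3970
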